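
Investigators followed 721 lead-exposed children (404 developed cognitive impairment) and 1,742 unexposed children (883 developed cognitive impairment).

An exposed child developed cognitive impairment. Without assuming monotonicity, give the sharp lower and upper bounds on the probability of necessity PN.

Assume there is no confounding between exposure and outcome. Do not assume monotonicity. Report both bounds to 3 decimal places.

0.095 ≤ PN ≤ 0.880

p₁ = P(outcome | exposed) = 404/721 = 0.56033
p₀ = P(outcome | unexposed) = 883/1742 = 0.50689
Under exogeneity alone the bounds on PN are max{0,(p₁−p₀)/p₁} ≤ PN ≤ min{1,(1−p₀)/p₁}.
  lower = (p₁ − p₀)/p₁ = 0.053444 / 0.56033 ≈ 0.0954
  upper = min{1, (1 − p₀)/p₁} = 0.49311 / 0.56033 ≈ 0.8800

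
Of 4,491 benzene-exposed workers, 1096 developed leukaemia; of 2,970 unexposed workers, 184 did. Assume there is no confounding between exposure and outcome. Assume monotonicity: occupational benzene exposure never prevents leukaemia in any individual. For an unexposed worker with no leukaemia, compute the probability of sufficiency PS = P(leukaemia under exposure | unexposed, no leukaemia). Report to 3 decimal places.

p₁ = P(outcome | exposed) = 1096/4491 = 0.24404
p₀ = P(outcome | unexposed) = 184/2970 = 0.061953
Under exogeneity and monotonicity, PS = (p₁ − p₀) / (1 − p₀).
PS = (0.24404 − 0.061953) / (1 − 0.061953) = 0.18209 / 0.93805 ≈ 0.1941

PS ≈ 0.194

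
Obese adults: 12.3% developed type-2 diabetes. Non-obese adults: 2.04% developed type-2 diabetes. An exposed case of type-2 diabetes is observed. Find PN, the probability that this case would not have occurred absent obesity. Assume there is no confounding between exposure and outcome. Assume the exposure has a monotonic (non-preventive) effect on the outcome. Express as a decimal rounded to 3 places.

PN ≈ 0.834

p₁ = 0.123, p₀ = 0.0204.
Under exogeneity and monotonicity, PN = (p₁ − p₀) / p₁.
PN = (0.123 − 0.0204) / 0.123 = 0.1026 / 0.123 ≈ 0.8341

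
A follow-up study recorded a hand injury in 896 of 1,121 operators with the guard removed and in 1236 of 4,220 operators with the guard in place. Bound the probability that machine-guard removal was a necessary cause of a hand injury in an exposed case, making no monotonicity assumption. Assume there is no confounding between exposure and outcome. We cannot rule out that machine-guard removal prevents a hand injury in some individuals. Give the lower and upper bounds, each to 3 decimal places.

0.634 ≤ PN ≤ 0.885

p₁ = P(outcome | exposed) = 896/1121 = 0.79929
p₀ = P(outcome | unexposed) = 1236/4220 = 0.29289
Under exogeneity alone the bounds on PN are max{0,(p₁−p₀)/p₁} ≤ PN ≤ min{1,(1−p₀)/p₁}.
  lower = (p₁ − p₀)/p₁ = 0.5064 / 0.79929 ≈ 0.6336
  upper = min{1, (1 − p₀)/p₁} = 0.70711 / 0.79929 ≈ 0.8847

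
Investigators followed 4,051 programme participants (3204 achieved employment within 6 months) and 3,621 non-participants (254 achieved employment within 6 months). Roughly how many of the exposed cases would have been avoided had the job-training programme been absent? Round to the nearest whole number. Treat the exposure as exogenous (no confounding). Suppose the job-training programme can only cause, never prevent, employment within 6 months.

p₁ = P(outcome | exposed) = 3204/4051 = 0.79092
p₀ = P(outcome | unexposed) = 254/3621 = 0.070146
PN = (p₁ − p₀)/p₁ = (0.79092 − 0.070146) / 0.79092 ≈ 0.91131.
Attributable cases ≈ PN × (exposed cases) = 0.91131 × 3204 ≈ 2919.84.

about 2920 cases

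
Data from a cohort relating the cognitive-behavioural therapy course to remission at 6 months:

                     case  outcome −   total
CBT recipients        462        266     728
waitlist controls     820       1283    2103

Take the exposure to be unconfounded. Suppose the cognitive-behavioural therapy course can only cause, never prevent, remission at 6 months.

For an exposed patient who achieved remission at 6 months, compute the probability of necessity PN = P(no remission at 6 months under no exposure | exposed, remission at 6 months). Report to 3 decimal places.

p₁ = P(outcome | exposed) = 462/728 = 0.63462
p₀ = P(outcome | unexposed) = 820/2103 = 0.38992
Under exogeneity and monotonicity, PN = (p₁ − p₀)/p₁.
PN = (0.63462 − 0.38992) / 0.63462 ≈ 0.3856

PN ≈ 0.386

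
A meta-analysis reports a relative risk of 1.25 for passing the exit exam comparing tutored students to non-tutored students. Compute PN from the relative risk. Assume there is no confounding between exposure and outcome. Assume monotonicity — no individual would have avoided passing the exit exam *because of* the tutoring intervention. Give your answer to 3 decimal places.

PN ≈ 0.200

Under exogeneity and monotonicity, PN = (RR − 1) / RR = 1 − 1/RR.
PN = (1.25 − 1) / 1.25 = 0.25 / 1.25 ≈ 0.2000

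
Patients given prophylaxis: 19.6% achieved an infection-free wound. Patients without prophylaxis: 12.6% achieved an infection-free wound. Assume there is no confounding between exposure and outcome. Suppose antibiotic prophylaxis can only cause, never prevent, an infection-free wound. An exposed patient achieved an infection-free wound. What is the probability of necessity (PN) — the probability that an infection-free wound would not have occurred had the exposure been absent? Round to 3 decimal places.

PN ≈ 0.357

p₁ = 0.196, p₀ = 0.126.
Under exogeneity and monotonicity, PN = (p₁ − p₀) / p₁.
PN = (0.196 − 0.126) / 0.196 = 0.07 / 0.196 ≈ 0.3571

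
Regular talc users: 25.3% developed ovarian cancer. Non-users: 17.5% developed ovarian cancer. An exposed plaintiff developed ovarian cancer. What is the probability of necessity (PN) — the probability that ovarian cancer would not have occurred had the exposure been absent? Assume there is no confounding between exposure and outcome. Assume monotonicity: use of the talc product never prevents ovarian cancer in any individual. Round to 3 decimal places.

PN ≈ 0.308

p₁ = 0.253, p₀ = 0.175.
Under exogeneity and monotonicity, PN = (p₁ − p₀) / p₁.
PN = (0.253 − 0.175) / 0.253 = 0.078 / 0.253 ≈ 0.3083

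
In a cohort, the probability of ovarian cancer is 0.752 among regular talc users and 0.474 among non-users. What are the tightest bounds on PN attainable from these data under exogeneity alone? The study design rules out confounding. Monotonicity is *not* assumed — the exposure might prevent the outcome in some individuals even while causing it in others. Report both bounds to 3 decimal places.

0.370 ≤ PN ≤ 0.699

Let p₁ = 0.752, p₀ = 0.474.
Under exogeneity alone the bounds on PN are max{0,(p₁−p₀)/p₁} ≤ PN ≤ min{1,(1−p₀)/p₁}.
  lower = (p₁ − p₀)/p₁ = 0.278 / 0.752 ≈ 0.3697
  upper = min{1, (1 − p₀)/p₁} = 0.526 / 0.752 ≈ 0.6995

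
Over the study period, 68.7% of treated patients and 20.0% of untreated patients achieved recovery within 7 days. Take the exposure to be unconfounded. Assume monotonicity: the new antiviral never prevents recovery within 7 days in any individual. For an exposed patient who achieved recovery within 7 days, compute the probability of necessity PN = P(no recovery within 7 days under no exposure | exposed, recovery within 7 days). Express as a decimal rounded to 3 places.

PN ≈ 0.709

p₁ = 0.687, p₀ = 0.2.
Under exogeneity and monotonicity, PN = (p₁ − p₀) / p₁.
PN = (0.687 − 0.2) / 0.687 = 0.487 / 0.687 ≈ 0.7089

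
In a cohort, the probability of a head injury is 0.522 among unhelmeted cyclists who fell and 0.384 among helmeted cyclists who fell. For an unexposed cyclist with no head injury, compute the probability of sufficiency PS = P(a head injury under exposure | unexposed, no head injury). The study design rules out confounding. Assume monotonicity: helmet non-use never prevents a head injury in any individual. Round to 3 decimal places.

Let p₁ = 0.522, p₀ = 0.384.
Under exogeneity and monotonicity, PS = (p₁ − p₀) / (1 − p₀).
PS = (0.522 − 0.384) / (1 − 0.384) = 0.138 / 0.616 ≈ 0.2240

PS ≈ 0.224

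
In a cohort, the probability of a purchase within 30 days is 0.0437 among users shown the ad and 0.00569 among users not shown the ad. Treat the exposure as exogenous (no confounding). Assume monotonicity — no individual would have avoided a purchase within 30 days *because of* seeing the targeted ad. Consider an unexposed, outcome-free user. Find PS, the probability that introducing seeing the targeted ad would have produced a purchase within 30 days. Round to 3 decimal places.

Let p₁ = 0.0437, p₀ = 0.00569.
Under exogeneity and monotonicity, PS = (p₁ − p₀) / (1 − p₀).
PS = (0.0437 − 0.00569) / (1 − 0.00569) = 0.03801 / 0.99431 ≈ 0.0382

PS ≈ 0.038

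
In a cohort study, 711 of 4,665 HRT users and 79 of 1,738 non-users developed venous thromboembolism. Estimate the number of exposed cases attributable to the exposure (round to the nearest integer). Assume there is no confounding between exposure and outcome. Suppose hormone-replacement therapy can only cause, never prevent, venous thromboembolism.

p₁ = P(outcome | exposed) = 711/4665 = 0.15241
p₀ = P(outcome | unexposed) = 79/1738 = 0.045455
PN = (p₁ − p₀)/p₁ = (0.15241 − 0.045455) / 0.15241 ≈ 0.70176.
Attributable cases ≈ PN × (exposed cases) = 0.70176 × 711 ≈ 498.95.

about 499 cases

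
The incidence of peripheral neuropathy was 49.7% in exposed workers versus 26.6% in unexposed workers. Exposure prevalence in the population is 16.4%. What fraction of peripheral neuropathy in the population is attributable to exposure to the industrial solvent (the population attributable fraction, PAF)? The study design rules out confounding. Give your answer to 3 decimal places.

p₁ = 0.497, p₀ = 0.266.
Overall risk P(Y=1) = π·p₁ + (1−π)·p₀ = 0.164×0.497 + 0.836×0.266 = 0.30388.
Under exogeneity, PAF = [P(Y=1) − p₀] / P(Y=1).
PAF = (0.30388 − 0.266) / 0.30388 ≈ 0.1247

PAF ≈ 0.125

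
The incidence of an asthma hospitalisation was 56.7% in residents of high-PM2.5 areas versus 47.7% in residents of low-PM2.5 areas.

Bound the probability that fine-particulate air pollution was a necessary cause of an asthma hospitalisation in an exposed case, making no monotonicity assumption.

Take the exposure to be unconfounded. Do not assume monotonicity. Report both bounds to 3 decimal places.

0.159 ≤ PN ≤ 0.922

p₁ = 0.567, p₀ = 0.477.
Under exogeneity alone the bounds on PN are max{0,(p₁−p₀)/p₁} ≤ PN ≤ min{1,(1−p₀)/p₁}.
  lower = (p₁ − p₀)/p₁ = 0.09 / 0.567 ≈ 0.1587
  upper = min{1, (1 − p₀)/p₁} = 0.523 / 0.567 ≈ 0.9224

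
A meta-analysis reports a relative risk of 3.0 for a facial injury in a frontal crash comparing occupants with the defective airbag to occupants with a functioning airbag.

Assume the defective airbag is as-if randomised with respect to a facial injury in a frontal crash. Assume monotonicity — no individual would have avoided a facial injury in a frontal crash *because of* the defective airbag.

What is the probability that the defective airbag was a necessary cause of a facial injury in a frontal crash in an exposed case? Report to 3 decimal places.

Under exogeneity and monotonicity, PN = (RR − 1) / RR = 1 − 1/RR.
PN = (3.0 − 1) / 3.0 = 2 / 3.0 ≈ 0.6667

PN ≈ 0.667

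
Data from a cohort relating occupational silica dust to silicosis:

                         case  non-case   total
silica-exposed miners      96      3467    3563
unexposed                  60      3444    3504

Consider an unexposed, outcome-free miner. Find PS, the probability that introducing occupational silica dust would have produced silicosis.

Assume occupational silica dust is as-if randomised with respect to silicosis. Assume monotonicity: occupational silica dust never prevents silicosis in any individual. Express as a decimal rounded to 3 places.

p₁ = P(outcome | exposed) = 96/3563 = 0.026944
p₀ = P(outcome | unexposed) = 60/3504 = 0.017123
Under exogeneity and monotonicity, PS = (p₁ − p₀) / (1 − p₀).
PS = (0.026944 − 0.017123) / (1 − 0.017123) = 0.0098203 / 0.98288 ≈ 0.0100

PS ≈ 0.010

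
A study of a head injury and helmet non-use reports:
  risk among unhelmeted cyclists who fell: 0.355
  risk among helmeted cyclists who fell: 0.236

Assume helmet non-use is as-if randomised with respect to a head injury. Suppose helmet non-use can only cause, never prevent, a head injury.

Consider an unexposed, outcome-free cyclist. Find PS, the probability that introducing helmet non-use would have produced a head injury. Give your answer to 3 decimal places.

PS ≈ 0.156

Let p₁ = 0.355, p₀ = 0.236.
Under exogeneity and monotonicity, PS = (p₁ − p₀) / (1 − p₀).
PS = (0.355 − 0.236) / (1 − 0.236) = 0.119 / 0.764 ≈ 0.1558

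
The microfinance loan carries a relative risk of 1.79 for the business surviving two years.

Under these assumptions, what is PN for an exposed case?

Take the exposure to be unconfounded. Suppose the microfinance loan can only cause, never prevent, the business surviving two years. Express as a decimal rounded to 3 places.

PN ≈ 0.441

Under exogeneity and monotonicity, PN = (RR − 1) / RR = 1 − 1/RR.
PN = (1.79 − 1) / 1.79 = 0.79 / 1.79 ≈ 0.4413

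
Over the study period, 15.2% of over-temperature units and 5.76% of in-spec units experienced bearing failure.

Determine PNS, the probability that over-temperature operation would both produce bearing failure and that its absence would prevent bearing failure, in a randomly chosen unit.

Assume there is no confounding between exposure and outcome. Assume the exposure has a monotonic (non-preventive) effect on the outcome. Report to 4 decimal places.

p₁ = 0.152, p₀ = 0.0576.
Under exogeneity and monotonicity, PNS = p₁ − p₀.
PNS = 0.152 − 0.0576 = 0.0944

PNS ≈ 0.0944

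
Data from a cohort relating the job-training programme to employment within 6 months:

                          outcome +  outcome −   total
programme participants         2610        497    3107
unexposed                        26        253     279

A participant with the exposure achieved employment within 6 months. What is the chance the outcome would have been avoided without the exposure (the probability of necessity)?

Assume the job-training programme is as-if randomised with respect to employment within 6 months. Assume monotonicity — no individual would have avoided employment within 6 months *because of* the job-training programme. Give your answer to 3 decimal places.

p₁ = P(outcome | exposed) = 2610/3107 = 0.84004
p₀ = P(outcome | unexposed) = 26/279 = 0.09319
Under exogeneity and monotonicity, PN = (p₁ − p₀)/p₁.
PN = (0.84004 − 0.09319) / 0.84004 ≈ 0.8891

PN ≈ 0.889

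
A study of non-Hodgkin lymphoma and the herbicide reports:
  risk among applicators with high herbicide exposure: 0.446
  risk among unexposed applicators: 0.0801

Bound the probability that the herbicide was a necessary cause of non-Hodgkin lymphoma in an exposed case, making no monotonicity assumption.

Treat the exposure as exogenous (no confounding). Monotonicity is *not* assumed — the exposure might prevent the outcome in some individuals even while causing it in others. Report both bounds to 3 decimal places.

Let p₁ = 0.446, p₀ = 0.0801.
Under exogeneity alone the bounds on PN are max{0,(p₁−p₀)/p₁} ≤ PN ≤ min{1,(1−p₀)/p₁}.
  lower = (p₁ − p₀)/p₁ = 0.3659 / 0.446 ≈ 0.8204
  upper = min{1, (1 − p₀)/p₁} = 0.9199 / 0.446 ≈ 2.0626 → capped at 1

0.820 ≤ PN ≤ 1.000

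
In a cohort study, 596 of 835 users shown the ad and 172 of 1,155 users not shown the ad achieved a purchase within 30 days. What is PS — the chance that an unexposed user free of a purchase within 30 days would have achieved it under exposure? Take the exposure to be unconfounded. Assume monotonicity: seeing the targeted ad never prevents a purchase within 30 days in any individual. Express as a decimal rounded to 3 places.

PS ≈ 0.664

p₁ = P(outcome | exposed) = 596/835 = 0.71377
p₀ = P(outcome | unexposed) = 172/1155 = 0.14892
Under exogeneity and monotonicity, PS = (p₁ − p₀) / (1 − p₀).
PS = (0.71377 − 0.14892) / (1 − 0.14892) = 0.56485 / 0.85108 ≈ 0.6637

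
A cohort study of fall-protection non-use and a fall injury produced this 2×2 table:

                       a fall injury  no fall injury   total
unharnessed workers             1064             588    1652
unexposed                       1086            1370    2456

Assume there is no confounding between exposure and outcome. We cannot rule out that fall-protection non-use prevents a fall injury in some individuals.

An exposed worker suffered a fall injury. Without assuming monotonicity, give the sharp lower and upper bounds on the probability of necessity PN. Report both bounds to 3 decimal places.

p₁ = P(outcome | exposed) = 1064/1652 = 0.64407
p₀ = P(outcome | unexposed) = 1086/2456 = 0.44218
Under exogeneity alone the bounds on PN are max{0,(p₁−p₀)/p₁} ≤ PN ≤ min{1,(1−p₀)/p₁}.
  lower = (p₁ − p₀)/p₁ = 0.20189 / 0.64407 ≈ 0.3135
  upper = min{1, (1 − p₀)/p₁} = 0.55782 / 0.64407 ≈ 0.8661

0.313 ≤ PN ≤ 0.866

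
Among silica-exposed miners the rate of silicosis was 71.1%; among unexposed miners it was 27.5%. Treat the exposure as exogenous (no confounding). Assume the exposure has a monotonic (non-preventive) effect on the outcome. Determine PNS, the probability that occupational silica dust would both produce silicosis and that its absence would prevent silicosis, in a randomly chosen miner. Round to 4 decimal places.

p₁ = 0.711, p₀ = 0.275.
Under exogeneity and monotonicity, PNS = p₁ − p₀.
PNS = 0.711 − 0.275 = 0.436

PNS ≈ 0.4360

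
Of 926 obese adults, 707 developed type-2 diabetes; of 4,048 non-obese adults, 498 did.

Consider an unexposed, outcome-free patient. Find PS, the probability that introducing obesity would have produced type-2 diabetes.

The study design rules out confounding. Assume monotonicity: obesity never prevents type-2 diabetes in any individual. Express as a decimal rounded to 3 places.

PS ≈ 0.730

p₁ = P(outcome | exposed) = 707/926 = 0.7635
p₀ = P(outcome | unexposed) = 498/4048 = 0.12302
Under exogeneity and monotonicity, PS = (p₁ − p₀) / (1 − p₀).
PS = (0.7635 − 0.12302) / (1 − 0.12302) = 0.64048 / 0.87698 ≈ 0.7303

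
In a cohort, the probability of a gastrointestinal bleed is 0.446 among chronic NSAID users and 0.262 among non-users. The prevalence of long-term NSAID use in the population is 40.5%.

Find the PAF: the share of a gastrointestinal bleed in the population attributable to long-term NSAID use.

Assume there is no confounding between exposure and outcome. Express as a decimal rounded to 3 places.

PAF ≈ 0.221

Let p₁ = 0.446, p₀ = 0.262.
Overall risk P(Y=1) = π·p₁ + (1−π)·p₀ = 0.405×0.446 + 0.595×0.262 = 0.33652.
Under exogeneity, PAF = [P(Y=1) − p₀] / P(Y=1).
PAF = (0.33652 − 0.262) / 0.33652 ≈ 0.2214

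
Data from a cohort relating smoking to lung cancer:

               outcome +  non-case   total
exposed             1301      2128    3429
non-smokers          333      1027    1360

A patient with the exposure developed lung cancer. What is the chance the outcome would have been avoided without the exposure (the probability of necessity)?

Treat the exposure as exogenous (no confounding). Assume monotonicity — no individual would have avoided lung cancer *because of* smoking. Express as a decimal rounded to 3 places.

p₁ = P(outcome | exposed) = 1301/3429 = 0.37941
p₀ = P(outcome | unexposed) = 333/1360 = 0.24485
Under exogeneity and monotonicity, PN = (p₁ − p₀)/p₁.
PN = (0.37941 − 0.24485) / 0.37941 ≈ 0.3546

PN ≈ 0.355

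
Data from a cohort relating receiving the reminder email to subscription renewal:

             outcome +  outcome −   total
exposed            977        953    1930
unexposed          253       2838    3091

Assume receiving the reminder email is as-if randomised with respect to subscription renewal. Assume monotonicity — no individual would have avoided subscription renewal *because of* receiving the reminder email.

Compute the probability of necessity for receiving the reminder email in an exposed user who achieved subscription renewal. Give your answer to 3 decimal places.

PN ≈ 0.838

p₁ = P(outcome | exposed) = 977/1930 = 0.50622
p₀ = P(outcome | unexposed) = 253/3091 = 0.081851
Under exogeneity and monotonicity, PN = (p₁ − p₀) / p₁.
PN = (0.50622 − 0.081851) / 0.50622 = 0.42437 / 0.50622 ≈ 0.8383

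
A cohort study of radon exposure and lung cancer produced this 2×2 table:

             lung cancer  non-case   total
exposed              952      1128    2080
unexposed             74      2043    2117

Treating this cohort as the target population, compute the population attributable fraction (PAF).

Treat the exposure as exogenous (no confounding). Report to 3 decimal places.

PAF ≈ 0.857

p₁ = P(outcome | exposed) = 952/2080 = 0.45769
p₀ = P(outcome | unexposed) = 74/2117 = 0.034955
Exposure prevalence π = 2080/4197 = 0.49559; overall risk P(Y=1) = 0.24446.
Under exogeneity, PAF = [P(Y=1) − p₀]/P(Y=1).
PAF = (0.24446 − 0.034955) / 0.24446 ≈ 0.8570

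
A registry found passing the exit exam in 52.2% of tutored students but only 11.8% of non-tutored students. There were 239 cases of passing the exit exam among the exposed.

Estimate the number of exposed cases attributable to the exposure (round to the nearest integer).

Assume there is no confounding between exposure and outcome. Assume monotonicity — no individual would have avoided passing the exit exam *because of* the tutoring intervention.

about 185 cases

p₁ = 0.522, p₀ = 0.118.
PN = (p₁ − p₀)/p₁ = (0.522 − 0.118) / 0.522 ≈ 0.77395.
Attributable cases ≈ PN × (exposed cases) = 0.77395 × 239 ≈ 184.97.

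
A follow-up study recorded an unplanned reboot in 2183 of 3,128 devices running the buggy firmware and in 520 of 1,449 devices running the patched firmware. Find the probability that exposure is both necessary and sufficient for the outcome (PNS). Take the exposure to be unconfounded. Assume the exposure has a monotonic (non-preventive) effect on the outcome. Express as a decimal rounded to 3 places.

PNS ≈ 0.339

p₁ = P(outcome | exposed) = 2183/3128 = 0.69789
p₀ = P(outcome | unexposed) = 520/1449 = 0.35887
Under exogeneity and monotonicity, PNS = p₁ − p₀.
PNS = 0.69789 − 0.35887 = 0.33902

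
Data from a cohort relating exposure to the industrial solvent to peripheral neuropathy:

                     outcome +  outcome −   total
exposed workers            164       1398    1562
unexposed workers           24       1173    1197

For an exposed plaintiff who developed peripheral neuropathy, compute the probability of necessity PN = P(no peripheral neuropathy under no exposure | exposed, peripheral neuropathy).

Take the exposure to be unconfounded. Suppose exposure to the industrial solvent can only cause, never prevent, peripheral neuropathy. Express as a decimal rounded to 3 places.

PN ≈ 0.809

p₁ = P(outcome | exposed) = 164/1562 = 0.10499
p₀ = P(outcome | unexposed) = 24/1197 = 0.02005
Under exogeneity and monotonicity, PN = (p₁ − p₀)/p₁.
PN = (0.10499 − 0.02005) / 0.10499 ≈ 0.8090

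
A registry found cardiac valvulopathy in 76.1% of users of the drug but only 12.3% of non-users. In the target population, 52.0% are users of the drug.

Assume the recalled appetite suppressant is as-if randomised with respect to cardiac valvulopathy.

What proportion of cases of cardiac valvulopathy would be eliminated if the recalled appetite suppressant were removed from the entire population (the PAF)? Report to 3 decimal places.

PAF ≈ 0.730

p₁ = 0.761, p₀ = 0.123.
Overall risk P(Y=1) = π·p₁ + (1−π)·p₀ = 0.52×0.761 + 0.48×0.123 = 0.45476.
Under exogeneity, PAF = [P(Y=1) − p₀] / P(Y=1).
PAF = (0.45476 − 0.123) / 0.45476 ≈ 0.7295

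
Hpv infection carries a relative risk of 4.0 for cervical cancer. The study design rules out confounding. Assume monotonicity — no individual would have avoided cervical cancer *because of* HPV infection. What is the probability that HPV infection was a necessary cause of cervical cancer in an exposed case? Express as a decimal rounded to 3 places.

PN ≈ 0.750

Under exogeneity and monotonicity, PN = (RR − 1) / RR = 1 − 1/RR.
PN = (4.0 − 1) / 4.0 = 3 / 4.0 ≈ 0.7500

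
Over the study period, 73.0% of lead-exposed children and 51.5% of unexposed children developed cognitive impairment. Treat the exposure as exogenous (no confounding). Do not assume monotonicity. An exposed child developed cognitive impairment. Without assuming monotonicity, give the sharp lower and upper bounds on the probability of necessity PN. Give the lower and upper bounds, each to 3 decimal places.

p₁ = 0.73, p₀ = 0.515.
Under exogeneity alone the bounds on PN are max{0,(p₁−p₀)/p₁} ≤ PN ≤ min{1,(1−p₀)/p₁}.
  lower = (p₁ − p₀)/p₁ = 0.215 / 0.73 ≈ 0.2945
  upper = min{1, (1 − p₀)/p₁} = 0.485 / 0.73 ≈ 0.6644

0.295 ≤ PN ≤ 0.664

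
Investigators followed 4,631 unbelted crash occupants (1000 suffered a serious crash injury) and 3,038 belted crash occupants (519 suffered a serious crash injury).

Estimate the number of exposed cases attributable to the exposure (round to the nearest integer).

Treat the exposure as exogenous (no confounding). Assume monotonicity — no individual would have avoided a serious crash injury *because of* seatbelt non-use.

p₁ = P(outcome | exposed) = 1000/4631 = 0.21594
p₀ = P(outcome | unexposed) = 519/3038 = 0.17084
PN = (p₁ − p₀)/p₁ = (0.21594 − 0.17084) / 0.21594 ≈ 0.20886.
Attributable cases ≈ PN × (exposed cases) = 0.20886 × 1000 ≈ 208.86.

about 209 cases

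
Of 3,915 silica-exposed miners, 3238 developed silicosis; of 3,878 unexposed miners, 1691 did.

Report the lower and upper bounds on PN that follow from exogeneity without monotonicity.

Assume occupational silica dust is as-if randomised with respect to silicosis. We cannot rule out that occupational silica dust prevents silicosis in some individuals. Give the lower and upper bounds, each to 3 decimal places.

0.473 ≤ PN ≤ 0.682

p₁ = P(outcome | exposed) = 3238/3915 = 0.82708
p₀ = P(outcome | unexposed) = 1691/3878 = 0.43605
Under exogeneity alone the bounds on PN are max{0,(p₁−p₀)/p₁} ≤ PN ≤ min{1,(1−p₀)/p₁}.
  lower = (p₁ − p₀)/p₁ = 0.39103 / 0.82708 ≈ 0.4728
  upper = min{1, (1 − p₀)/p₁} = 0.56395 / 0.82708 ≈ 0.6819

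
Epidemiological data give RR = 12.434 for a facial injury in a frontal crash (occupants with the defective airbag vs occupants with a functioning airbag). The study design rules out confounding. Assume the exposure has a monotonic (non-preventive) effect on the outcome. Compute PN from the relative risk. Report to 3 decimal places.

PN ≈ 0.920

Under exogeneity and monotonicity, PN = (RR − 1) / RR = 1 − 1/RR.
PN = (12.434 − 1) / 12.434 = 11.43 / 12.434 ≈ 0.9196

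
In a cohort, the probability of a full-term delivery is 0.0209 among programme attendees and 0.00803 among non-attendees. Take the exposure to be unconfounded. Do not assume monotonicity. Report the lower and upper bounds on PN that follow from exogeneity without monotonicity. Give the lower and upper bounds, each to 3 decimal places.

0.616 ≤ PN ≤ 1.000

Let p₁ = 0.0209, p₀ = 0.00803.
Under exogeneity alone the bounds on PN are max{0,(p₁−p₀)/p₁} ≤ PN ≤ min{1,(1−p₀)/p₁}.
  lower = (p₁ − p₀)/p₁ = 0.01287 / 0.0209 ≈ 0.6158
  upper = min{1, (1 − p₀)/p₁} = 0.99197 / 0.0209 ≈ 47.4627 → capped at 1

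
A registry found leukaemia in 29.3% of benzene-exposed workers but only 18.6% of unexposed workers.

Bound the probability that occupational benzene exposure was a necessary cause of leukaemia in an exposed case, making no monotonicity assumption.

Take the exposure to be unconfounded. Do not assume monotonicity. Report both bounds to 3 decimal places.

0.365 ≤ PN ≤ 1.000

p₁ = 0.293, p₀ = 0.186.
Under exogeneity alone the bounds on PN are max{0,(p₁−p₀)/p₁} ≤ PN ≤ min{1,(1−p₀)/p₁}.
  lower = (p₁ − p₀)/p₁ = 0.107 / 0.293 ≈ 0.3652
  upper = min{1, (1 − p₀)/p₁} = 0.814 / 0.293 ≈ 2.7782 → capped at 1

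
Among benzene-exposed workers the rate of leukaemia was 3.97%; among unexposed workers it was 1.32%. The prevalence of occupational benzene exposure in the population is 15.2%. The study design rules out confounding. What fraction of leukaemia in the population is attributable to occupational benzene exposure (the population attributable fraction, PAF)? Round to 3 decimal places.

p₁ = 0.0397, p₀ = 0.0132.
Overall risk P(Y=1) = π·p₁ + (1−π)·p₀ = 0.152×0.0397 + 0.848×0.0132 = 0.017228.
Under exogeneity, PAF = [P(Y=1) − p₀] / P(Y=1).
PAF = (0.017228 − 0.0132) / 0.017228 ≈ 0.2338

PAF ≈ 0.234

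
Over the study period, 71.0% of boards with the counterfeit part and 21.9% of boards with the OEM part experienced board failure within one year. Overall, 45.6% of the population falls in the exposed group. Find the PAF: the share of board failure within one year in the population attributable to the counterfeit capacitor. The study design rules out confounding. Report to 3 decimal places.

p₁ = 0.71, p₀ = 0.219.
Overall risk P(Y=1) = π·p₁ + (1−π)·p₀ = 0.456×0.71 + 0.544×0.219 = 0.4429.
Under exogeneity, PAF = [P(Y=1) − p₀] / P(Y=1).
PAF = (0.4429 − 0.219) / 0.4429 ≈ 0.5055

PAF ≈ 0.506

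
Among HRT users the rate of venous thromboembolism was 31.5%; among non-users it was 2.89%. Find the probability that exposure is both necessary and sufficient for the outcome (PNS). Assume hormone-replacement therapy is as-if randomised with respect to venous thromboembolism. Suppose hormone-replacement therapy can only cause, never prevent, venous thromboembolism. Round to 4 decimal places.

p₁ = 0.315, p₀ = 0.0289.
Under exogeneity and monotonicity, PNS = p₁ − p₀.
PNS = 0.315 − 0.0289 = 0.2861

PNS ≈ 0.2861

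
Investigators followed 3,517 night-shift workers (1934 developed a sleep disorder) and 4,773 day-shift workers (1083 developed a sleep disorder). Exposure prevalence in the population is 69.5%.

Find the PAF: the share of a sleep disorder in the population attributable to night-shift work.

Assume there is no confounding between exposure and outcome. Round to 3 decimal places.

p₁ = P(outcome | exposed) = 1934/3517 = 0.5499
p₀ = P(outcome | unexposed) = 1083/4773 = 0.2269
Overall risk P(Y=1) = π·p₁ + (1−π)·p₀ = 0.695×0.5499 + 0.305×0.2269 = 0.45139.
Under exogeneity, PAF = [P(Y=1) − p₀] / P(Y=1).
PAF = (0.45139 − 0.2269) / 0.45139 ≈ 0.4973

PAF ≈ 0.497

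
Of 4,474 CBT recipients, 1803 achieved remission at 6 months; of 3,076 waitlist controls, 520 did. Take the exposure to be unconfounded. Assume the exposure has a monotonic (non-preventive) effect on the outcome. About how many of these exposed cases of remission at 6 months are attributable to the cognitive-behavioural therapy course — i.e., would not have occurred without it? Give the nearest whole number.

p₁ = P(outcome | exposed) = 1803/4474 = 0.403
p₀ = P(outcome | unexposed) = 520/3076 = 0.16905
PN = (p₁ − p₀)/p₁ = (0.403 − 0.16905) / 0.403 ≈ 0.58051.
Attributable cases ≈ PN × (exposed cases) = 0.58051 × 1803 ≈ 1046.67.

about 1047 cases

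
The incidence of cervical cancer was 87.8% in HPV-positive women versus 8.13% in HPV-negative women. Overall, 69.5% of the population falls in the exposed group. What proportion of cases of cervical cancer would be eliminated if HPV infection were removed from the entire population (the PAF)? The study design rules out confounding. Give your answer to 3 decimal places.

PAF ≈ 0.872

p₁ = 0.878, p₀ = 0.0813.
Overall risk P(Y=1) = π·p₁ + (1−π)·p₀ = 0.695×0.878 + 0.305×0.0813 = 0.63501.
Under exogeneity, PAF = [P(Y=1) − p₀] / P(Y=1).
PAF = (0.63501 − 0.0813) / 0.63501 ≈ 0.8720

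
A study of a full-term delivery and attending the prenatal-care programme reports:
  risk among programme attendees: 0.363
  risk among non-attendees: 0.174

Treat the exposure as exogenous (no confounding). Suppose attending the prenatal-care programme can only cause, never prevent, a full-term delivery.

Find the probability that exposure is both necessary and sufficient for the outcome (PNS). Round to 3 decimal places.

PNS ≈ 0.189

Let p₁ = 0.363, p₀ = 0.174.
Under exogeneity and monotonicity, PNS = p₁ − p₀.
PNS = 0.363 − 0.174 = 0.189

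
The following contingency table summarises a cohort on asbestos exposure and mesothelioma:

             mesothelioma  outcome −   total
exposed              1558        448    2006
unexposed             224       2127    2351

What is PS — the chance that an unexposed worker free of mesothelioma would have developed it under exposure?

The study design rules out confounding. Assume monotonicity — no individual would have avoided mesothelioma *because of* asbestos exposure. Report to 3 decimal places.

p₁ = P(outcome | exposed) = 1558/2006 = 0.77667
p₀ = P(outcome | unexposed) = 224/2351 = 0.095279
Under exogeneity and monotonicity, PS = (p₁ − p₀)/(1 − p₀).
PS = (0.77667 − 0.095279) / 0.90472 ≈ 0.7532

PS ≈ 0.753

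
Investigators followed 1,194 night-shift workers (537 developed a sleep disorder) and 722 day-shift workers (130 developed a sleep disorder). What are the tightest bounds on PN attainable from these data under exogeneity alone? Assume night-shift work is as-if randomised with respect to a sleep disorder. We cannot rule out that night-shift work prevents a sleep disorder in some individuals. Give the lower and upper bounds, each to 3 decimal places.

0.600 ≤ PN ≤ 1.000

p₁ = P(outcome | exposed) = 537/1194 = 0.44975
p₀ = P(outcome | unexposed) = 130/722 = 0.18006
Under exogeneity alone the bounds on PN are max{0,(p₁−p₀)/p₁} ≤ PN ≤ min{1,(1−p₀)/p₁}.
  lower = (p₁ − p₀)/p₁ = 0.26969 / 0.44975 ≈ 0.5997
  upper = min{1, (1 − p₀)/p₁} = 0.81994 / 0.44975 ≈ 1.8231 → capped at 1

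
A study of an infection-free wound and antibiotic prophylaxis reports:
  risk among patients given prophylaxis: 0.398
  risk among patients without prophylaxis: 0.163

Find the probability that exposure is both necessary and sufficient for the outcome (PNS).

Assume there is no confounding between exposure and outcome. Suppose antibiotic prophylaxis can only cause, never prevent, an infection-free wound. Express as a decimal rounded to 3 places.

PNS ≈ 0.235

Let p₁ = 0.398, p₀ = 0.163.
Under exogeneity and monotonicity, PNS = p₁ − p₀.
PNS = 0.398 − 0.163 = 0.235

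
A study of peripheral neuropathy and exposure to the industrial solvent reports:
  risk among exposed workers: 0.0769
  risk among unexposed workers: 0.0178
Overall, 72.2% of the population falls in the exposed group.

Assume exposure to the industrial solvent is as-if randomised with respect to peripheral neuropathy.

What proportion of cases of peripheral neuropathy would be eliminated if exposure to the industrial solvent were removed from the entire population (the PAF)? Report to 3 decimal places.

PAF ≈ 0.706

Let p₁ = 0.0769, p₀ = 0.0178.
Overall risk P(Y=1) = π·p₁ + (1−π)·p₀ = 0.722×0.0769 + 0.278×0.0178 = 0.06047.
Under exogeneity, PAF = [P(Y=1) − p₀] / P(Y=1).
PAF = (0.06047 − 0.0178) / 0.06047 ≈ 0.7056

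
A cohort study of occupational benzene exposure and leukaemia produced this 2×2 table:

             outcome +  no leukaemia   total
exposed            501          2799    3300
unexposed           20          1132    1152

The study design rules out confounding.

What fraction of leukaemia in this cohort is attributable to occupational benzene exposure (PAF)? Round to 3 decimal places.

PAF ≈ 0.852

p₁ = P(outcome | exposed) = 501/3300 = 0.15182
p₀ = P(outcome | unexposed) = 20/1152 = 0.017361
Exposure prevalence π = 3300/4452 = 0.74124; overall risk P(Y=1) = 0.11703.
Under exogeneity, PAF = [P(Y=1) − p₀]/P(Y=1).
PAF = (0.11703 − 0.017361) / 0.11703 ≈ 0.8516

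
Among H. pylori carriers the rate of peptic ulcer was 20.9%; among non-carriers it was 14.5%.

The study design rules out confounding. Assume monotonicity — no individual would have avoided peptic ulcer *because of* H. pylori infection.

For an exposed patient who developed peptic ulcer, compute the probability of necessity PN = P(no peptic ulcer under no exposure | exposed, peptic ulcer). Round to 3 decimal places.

p₁ = 0.209, p₀ = 0.145.
Under exogeneity and monotonicity, PN = (p₁ − p₀) / p₁.
PN = (0.209 − 0.145) / 0.209 = 0.064 / 0.209 ≈ 0.3062

PN ≈ 0.306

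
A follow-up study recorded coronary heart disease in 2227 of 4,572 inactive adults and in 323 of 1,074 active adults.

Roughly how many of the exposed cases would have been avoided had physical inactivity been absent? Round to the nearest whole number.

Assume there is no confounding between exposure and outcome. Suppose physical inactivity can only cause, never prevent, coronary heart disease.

p₁ = P(outcome | exposed) = 2227/4572 = 0.4871
p₀ = P(outcome | unexposed) = 323/1074 = 0.30074
PN = (p₁ − p₀)/p₁ = (0.4871 − 0.30074) / 0.4871 ≈ 0.38257.
Attributable cases ≈ PN × (exposed cases) = 0.38257 × 2227 ≈ 851.99.

about 852 cases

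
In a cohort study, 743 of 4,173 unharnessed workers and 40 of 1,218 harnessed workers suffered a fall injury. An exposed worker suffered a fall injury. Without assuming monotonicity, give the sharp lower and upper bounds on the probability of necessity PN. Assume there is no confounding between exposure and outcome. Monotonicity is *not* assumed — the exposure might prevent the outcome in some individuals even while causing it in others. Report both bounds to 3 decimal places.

0.816 ≤ PN ≤ 1.000

p₁ = P(outcome | exposed) = 743/4173 = 0.17805
p₀ = P(outcome | unexposed) = 40/1218 = 0.032841
Under exogeneity alone the bounds on PN are max{0,(p₁−p₀)/p₁} ≤ PN ≤ min{1,(1−p₀)/p₁}.
  lower = (p₁ − p₀)/p₁ = 0.14521 / 0.17805 ≈ 0.8156
  upper = min{1, (1 − p₀)/p₁} = 0.96716 / 0.17805 ≈ 5.4320 → capped at 1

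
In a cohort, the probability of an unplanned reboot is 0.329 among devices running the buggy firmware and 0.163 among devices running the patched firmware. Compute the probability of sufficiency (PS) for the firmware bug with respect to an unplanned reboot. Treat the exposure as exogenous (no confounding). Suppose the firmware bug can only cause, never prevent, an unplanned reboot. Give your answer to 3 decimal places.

PS ≈ 0.198

Let p₁ = 0.329, p₀ = 0.163.
Under exogeneity and monotonicity, PS = (p₁ − p₀) / (1 − p₀).
PS = (0.329 − 0.163) / (1 − 0.163) = 0.166 / 0.837 ≈ 0.1983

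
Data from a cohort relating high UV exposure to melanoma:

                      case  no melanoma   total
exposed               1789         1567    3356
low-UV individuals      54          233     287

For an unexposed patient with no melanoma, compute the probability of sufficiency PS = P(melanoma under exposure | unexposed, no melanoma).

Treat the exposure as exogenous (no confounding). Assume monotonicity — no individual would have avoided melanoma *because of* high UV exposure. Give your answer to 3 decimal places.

p₁ = P(outcome | exposed) = 1789/3356 = 0.53308
p₀ = P(outcome | unexposed) = 54/287 = 0.18815
Under exogeneity and monotonicity, PS = (p₁ − p₀)/(1 − p₀).
PS = (0.53308 − 0.18815) / 0.81185 ≈ 0.4249

PS ≈ 0.425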